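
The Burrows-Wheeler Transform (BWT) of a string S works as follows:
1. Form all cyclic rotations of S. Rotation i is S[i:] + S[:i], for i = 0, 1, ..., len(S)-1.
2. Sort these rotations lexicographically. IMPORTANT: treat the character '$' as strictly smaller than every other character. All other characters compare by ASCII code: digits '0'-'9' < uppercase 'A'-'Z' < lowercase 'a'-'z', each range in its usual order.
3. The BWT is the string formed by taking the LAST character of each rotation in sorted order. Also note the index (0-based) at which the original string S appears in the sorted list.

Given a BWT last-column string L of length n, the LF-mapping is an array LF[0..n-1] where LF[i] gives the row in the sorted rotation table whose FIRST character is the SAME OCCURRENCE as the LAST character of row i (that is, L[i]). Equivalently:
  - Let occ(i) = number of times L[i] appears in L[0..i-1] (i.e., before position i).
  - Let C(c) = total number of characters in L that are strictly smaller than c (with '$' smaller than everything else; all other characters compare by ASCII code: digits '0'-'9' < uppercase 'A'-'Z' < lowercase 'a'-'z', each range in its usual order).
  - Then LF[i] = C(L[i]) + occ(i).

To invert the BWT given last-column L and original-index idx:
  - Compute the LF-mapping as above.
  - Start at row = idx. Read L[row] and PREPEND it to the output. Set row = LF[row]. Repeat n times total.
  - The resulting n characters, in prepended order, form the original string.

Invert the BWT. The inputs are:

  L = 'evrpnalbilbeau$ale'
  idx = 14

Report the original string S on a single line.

Answer: paralunbelievable$

Derivation:
LF mapping: 6 17 15 14 13 1 10 4 9 11 5 7 2 16 0 3 12 8
Walk LF starting at row 14, prepending L[row]:
  step 1: row=14, L[14]='$', prepend. Next row=LF[14]=0
  step 2: row=0, L[0]='e', prepend. Next row=LF[0]=6
  step 3: row=6, L[6]='l', prepend. Next row=LF[6]=10
  step 4: row=10, L[10]='b', prepend. Next row=LF[10]=5
  step 5: row=5, L[5]='a', prepend. Next row=LF[5]=1
  step 6: row=1, L[1]='v', prepend. Next row=LF[1]=17
  step 7: row=17, L[17]='e', prepend. Next row=LF[17]=8
  step 8: row=8, L[8]='i', prepend. Next row=LF[8]=9
  step 9: row=9, L[9]='l', prepend. Next row=LF[9]=11
  step 10: row=11, L[11]='e', prepend. Next row=LF[11]=7
  step 11: row=7, L[7]='b', prepend. Next row=LF[7]=4
  step 12: row=4, L[4]='n', prepend. Next row=LF[4]=13
  step 13: row=13, L[13]='u', prepend. Next row=LF[13]=16
  step 14: row=16, L[16]='l', prepend. Next row=LF[16]=12
  step 15: row=12, L[12]='a', prepend. Next row=LF[12]=2
  step 16: row=2, L[2]='r', prepend. Next row=LF[2]=15
  step 17: row=15, L[15]='a', prepend. Next row=LF[15]=3
  step 18: row=3, L[3]='p', prepend. Next row=LF[3]=14
Reversed output: paralunbelievable$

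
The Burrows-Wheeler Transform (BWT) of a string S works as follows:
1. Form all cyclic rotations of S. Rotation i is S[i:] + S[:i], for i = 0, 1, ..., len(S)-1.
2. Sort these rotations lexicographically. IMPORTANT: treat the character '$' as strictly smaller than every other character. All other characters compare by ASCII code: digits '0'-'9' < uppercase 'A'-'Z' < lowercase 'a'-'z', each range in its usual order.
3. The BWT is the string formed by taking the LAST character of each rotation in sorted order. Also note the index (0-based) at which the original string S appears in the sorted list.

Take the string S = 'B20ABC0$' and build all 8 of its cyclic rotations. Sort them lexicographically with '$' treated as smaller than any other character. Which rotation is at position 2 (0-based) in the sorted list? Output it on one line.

All 8 rotations (rotation i = S[i:]+S[:i]):
  rot[0] = B20ABC0$
  rot[1] = 20ABC0$B
  rot[2] = 0ABC0$B2
  rot[3] = ABC0$B20
  rot[4] = BC0$B20A
  rot[5] = C0$B20AB
  rot[6] = 0$B20ABC
  rot[7] = $B20ABC0
Sorted (with $ < everything):
  sorted[0] = $B20ABC0
  sorted[1] = 0$B20ABC
  sorted[2] = 0ABC0$B2
  sorted[3] = 20ABC0$B
  sorted[4] = ABC0$B20
  sorted[5] = B20ABC0$
  sorted[6] = BC0$B20A
  sorted[7] = C0$B20AB
sorted[2] = 0ABC0$B2

Answer: 0ABC0$B2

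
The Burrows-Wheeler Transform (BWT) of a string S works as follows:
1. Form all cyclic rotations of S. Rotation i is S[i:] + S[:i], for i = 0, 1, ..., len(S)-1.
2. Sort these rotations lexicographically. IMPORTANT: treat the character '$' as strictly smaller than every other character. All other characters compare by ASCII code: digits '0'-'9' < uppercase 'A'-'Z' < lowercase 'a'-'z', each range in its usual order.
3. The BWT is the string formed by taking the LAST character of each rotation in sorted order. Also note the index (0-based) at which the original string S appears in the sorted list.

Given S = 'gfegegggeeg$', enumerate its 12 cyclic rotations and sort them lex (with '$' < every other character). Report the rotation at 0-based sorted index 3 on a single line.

All 12 rotations (rotation i = S[i:]+S[:i]):
  rot[0] = gfegegggeeg$
  rot[1] = fegegggeeg$g
  rot[2] = egegggeeg$gf
  rot[3] = gegggeeg$gfe
  rot[4] = egggeeg$gfeg
  rot[5] = gggeeg$gfege
  rot[6] = ggeeg$gfegeg
  rot[7] = geeg$gfegegg
  rot[8] = eeg$gfegeggg
  rot[9] = eg$gfegeggge
  rot[10] = g$gfegegggee
  rot[11] = $gfegegggeeg
Sorted (with $ < everything):
  sorted[0] = $gfegegggeeg
  sorted[1] = eeg$gfegeggg
  sorted[2] = eg$gfegeggge
  sorted[3] = egegggeeg$gf
  sorted[4] = egggeeg$gfeg
  sorted[5] = fegegggeeg$g
  sorted[6] = g$gfegegggee
  sorted[7] = geeg$gfegegg
  sorted[8] = gegggeeg$gfe
  sorted[9] = gfegegggeeg$
  sorted[10] = ggeeg$gfegeg
  sorted[11] = gggeeg$gfege
sorted[3] = egegggeeg$gf

Answer: egegggeeg$gf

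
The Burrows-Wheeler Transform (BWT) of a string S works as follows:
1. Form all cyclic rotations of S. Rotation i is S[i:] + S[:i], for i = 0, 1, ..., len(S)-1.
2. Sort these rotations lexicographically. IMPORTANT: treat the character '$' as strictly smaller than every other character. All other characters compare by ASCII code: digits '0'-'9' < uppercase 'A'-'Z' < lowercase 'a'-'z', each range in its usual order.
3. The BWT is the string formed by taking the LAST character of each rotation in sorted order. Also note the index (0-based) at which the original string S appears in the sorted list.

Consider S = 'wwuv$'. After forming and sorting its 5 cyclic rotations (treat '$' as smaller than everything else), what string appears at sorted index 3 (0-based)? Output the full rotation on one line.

All 5 rotations (rotation i = S[i:]+S[:i]):
  rot[0] = wwuv$
  rot[1] = wuv$w
  rot[2] = uv$ww
  rot[3] = v$wwu
  rot[4] = $wwuv
Sorted (with $ < everything):
  sorted[0] = $wwuv
  sorted[1] = uv$ww
  sorted[2] = v$wwu
  sorted[3] = wuv$w
  sorted[4] = wwuv$
sorted[3] = wuv$w

Answer: wuv$w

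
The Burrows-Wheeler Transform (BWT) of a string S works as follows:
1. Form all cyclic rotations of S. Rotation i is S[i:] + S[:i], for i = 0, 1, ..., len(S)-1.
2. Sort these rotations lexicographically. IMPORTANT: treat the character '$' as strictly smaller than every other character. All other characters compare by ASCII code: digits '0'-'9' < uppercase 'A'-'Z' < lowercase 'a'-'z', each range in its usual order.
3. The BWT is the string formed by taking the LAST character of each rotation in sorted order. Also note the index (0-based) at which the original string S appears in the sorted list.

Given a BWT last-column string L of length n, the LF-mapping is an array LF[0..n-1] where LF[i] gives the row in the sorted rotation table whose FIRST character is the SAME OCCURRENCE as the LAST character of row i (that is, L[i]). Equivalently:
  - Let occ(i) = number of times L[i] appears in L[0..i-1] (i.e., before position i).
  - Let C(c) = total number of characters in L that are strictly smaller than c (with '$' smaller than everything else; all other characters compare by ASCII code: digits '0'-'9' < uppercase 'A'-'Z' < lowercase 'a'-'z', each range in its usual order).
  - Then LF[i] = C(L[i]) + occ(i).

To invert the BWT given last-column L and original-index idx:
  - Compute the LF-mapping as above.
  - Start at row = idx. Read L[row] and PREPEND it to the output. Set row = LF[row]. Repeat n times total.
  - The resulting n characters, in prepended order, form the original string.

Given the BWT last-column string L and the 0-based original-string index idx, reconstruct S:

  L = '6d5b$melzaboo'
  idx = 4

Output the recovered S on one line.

LF mapping: 2 6 1 4 0 9 7 8 12 3 5 10 11
Walk LF starting at row 4, prepending L[row]:
  step 1: row=4, L[4]='$', prepend. Next row=LF[4]=0
  step 2: row=0, L[0]='6', prepend. Next row=LF[0]=2
  step 3: row=2, L[2]='5', prepend. Next row=LF[2]=1
  step 4: row=1, L[1]='d', prepend. Next row=LF[1]=6
  step 5: row=6, L[6]='e', prepend. Next row=LF[6]=7
  step 6: row=7, L[7]='l', prepend. Next row=LF[7]=8
  step 7: row=8, L[8]='z', prepend. Next row=LF[8]=12
  step 8: row=12, L[12]='o', prepend. Next row=LF[12]=11
  step 9: row=11, L[11]='o', prepend. Next row=LF[11]=10
  step 10: row=10, L[10]='b', prepend. Next row=LF[10]=5
  step 11: row=5, L[5]='m', prepend. Next row=LF[5]=9
  step 12: row=9, L[9]='a', prepend. Next row=LF[9]=3
  step 13: row=3, L[3]='b', prepend. Next row=LF[3]=4
Reversed output: bamboozled56$

Answer: bamboozled56$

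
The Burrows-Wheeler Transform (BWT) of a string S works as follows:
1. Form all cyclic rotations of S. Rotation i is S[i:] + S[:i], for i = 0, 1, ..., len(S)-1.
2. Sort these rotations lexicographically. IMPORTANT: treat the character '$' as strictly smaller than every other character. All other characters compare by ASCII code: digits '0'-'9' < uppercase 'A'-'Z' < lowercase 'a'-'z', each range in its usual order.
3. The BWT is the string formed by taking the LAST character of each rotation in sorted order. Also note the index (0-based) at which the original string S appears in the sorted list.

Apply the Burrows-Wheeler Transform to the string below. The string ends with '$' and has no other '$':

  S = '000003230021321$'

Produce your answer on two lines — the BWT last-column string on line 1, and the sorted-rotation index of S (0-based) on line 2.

All 16 rotations (rotation i = S[i:]+S[:i]):
  rot[0] = 000003230021321$
  rot[1] = 00003230021321$0
  rot[2] = 0003230021321$00
  rot[3] = 003230021321$000
  rot[4] = 03230021321$0000
  rot[5] = 3230021321$00000
  rot[6] = 230021321$000003
  rot[7] = 30021321$0000032
  rot[8] = 0021321$00000323
  rot[9] = 021321$000003230
  rot[10] = 21321$0000032300
  rot[11] = 1321$00000323002
  rot[12] = 321$000003230021
  rot[13] = 21$0000032300213
  rot[14] = 1$00000323002132
  rot[15] = $000003230021321
Sorted (with $ < everything):
  sorted[0] = $000003230021321  (last char: '1')
  sorted[1] = 000003230021321$  (last char: '$')
  sorted[2] = 00003230021321$0  (last char: '0')
  sorted[3] = 0003230021321$00  (last char: '0')
  sorted[4] = 0021321$00000323  (last char: '3')
  sorted[5] = 003230021321$000  (last char: '0')
  sorted[6] = 021321$000003230  (last char: '0')
  sorted[7] = 03230021321$0000  (last char: '0')
  sorted[8] = 1$00000323002132  (last char: '2')
  sorted[9] = 1321$00000323002  (last char: '2')
  sorted[10] = 21$0000032300213  (last char: '3')
  sorted[11] = 21321$0000032300  (last char: '0')
  sorted[12] = 230021321$000003  (last char: '3')
  sorted[13] = 30021321$0000032  (last char: '2')
  sorted[14] = 321$000003230021  (last char: '1')
  sorted[15] = 3230021321$00000  (last char: '0')
Last column: 1$00300022303210
Original string S is at sorted index 1

Answer: 1$00300022303210
1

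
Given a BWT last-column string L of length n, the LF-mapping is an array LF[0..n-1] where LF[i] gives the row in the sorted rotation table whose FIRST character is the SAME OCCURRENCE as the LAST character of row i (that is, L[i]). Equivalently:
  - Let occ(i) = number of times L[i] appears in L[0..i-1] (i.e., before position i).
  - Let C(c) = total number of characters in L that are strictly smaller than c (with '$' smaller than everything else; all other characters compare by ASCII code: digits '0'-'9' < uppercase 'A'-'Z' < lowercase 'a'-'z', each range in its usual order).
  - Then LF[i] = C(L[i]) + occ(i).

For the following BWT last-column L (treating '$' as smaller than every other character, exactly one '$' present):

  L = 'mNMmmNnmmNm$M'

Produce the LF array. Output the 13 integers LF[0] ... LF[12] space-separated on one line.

Answer: 6 3 1 7 8 4 12 9 10 5 11 0 2

Derivation:
Char counts: '$':1, 'M':2, 'N':3, 'm':6, 'n':1
C (first-col start): C('$')=0, C('M')=1, C('N')=3, C('m')=6, C('n')=12
L[0]='m': occ=0, LF[0]=C('m')+0=6+0=6
L[1]='N': occ=0, LF[1]=C('N')+0=3+0=3
L[2]='M': occ=0, LF[2]=C('M')+0=1+0=1
L[3]='m': occ=1, LF[3]=C('m')+1=6+1=7
L[4]='m': occ=2, LF[4]=C('m')+2=6+2=8
L[5]='N': occ=1, LF[5]=C('N')+1=3+1=4
L[6]='n': occ=0, LF[6]=C('n')+0=12+0=12
L[7]='m': occ=3, LF[7]=C('m')+3=6+3=9
L[8]='m': occ=4, LF[8]=C('m')+4=6+4=10
L[9]='N': occ=2, LF[9]=C('N')+2=3+2=5
L[10]='m': occ=5, LF[10]=C('m')+5=6+5=11
L[11]='$': occ=0, LF[11]=C('$')+0=0+0=0
L[12]='M': occ=1, LF[12]=C('M')+1=1+1=2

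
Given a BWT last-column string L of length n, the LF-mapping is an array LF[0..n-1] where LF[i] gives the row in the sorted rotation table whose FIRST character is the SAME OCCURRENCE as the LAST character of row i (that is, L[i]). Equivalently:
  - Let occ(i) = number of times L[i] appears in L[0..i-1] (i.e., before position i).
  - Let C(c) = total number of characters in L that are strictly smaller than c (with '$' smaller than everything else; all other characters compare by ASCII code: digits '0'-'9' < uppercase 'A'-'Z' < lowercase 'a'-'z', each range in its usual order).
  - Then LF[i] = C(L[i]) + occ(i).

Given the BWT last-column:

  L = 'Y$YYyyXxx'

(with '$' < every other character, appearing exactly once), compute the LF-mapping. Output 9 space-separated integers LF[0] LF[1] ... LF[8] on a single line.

Char counts: '$':1, 'X':1, 'Y':3, 'x':2, 'y':2
C (first-col start): C('$')=0, C('X')=1, C('Y')=2, C('x')=5, C('y')=7
L[0]='Y': occ=0, LF[0]=C('Y')+0=2+0=2
L[1]='$': occ=0, LF[1]=C('$')+0=0+0=0
L[2]='Y': occ=1, LF[2]=C('Y')+1=2+1=3
L[3]='Y': occ=2, LF[3]=C('Y')+2=2+2=4
L[4]='y': occ=0, LF[4]=C('y')+0=7+0=7
L[5]='y': occ=1, LF[5]=C('y')+1=7+1=8
L[6]='X': occ=0, LF[6]=C('X')+0=1+0=1
L[7]='x': occ=0, LF[7]=C('x')+0=5+0=5
L[8]='x': occ=1, LF[8]=C('x')+1=5+1=6

Answer: 2 0 3 4 7 8 1 5 6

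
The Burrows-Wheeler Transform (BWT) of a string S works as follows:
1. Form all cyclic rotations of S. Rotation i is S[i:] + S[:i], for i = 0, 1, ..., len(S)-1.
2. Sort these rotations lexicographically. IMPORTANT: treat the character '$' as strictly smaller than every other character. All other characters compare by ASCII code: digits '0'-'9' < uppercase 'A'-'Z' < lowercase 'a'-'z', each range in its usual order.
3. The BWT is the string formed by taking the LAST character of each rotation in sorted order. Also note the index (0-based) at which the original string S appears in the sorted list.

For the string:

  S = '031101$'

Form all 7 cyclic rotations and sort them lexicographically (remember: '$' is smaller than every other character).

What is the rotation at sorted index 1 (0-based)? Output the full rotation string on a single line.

All 7 rotations (rotation i = S[i:]+S[:i]):
  rot[0] = 031101$
  rot[1] = 31101$0
  rot[2] = 1101$03
  rot[3] = 101$031
  rot[4] = 01$0311
  rot[5] = 1$03110
  rot[6] = $031101
Sorted (with $ < everything):
  sorted[0] = $031101
  sorted[1] = 01$0311
  sorted[2] = 031101$
  sorted[3] = 1$03110
  sorted[4] = 101$031
  sorted[5] = 1101$03
  sorted[6] = 31101$0
sorted[1] = 01$0311

Answer: 01$0311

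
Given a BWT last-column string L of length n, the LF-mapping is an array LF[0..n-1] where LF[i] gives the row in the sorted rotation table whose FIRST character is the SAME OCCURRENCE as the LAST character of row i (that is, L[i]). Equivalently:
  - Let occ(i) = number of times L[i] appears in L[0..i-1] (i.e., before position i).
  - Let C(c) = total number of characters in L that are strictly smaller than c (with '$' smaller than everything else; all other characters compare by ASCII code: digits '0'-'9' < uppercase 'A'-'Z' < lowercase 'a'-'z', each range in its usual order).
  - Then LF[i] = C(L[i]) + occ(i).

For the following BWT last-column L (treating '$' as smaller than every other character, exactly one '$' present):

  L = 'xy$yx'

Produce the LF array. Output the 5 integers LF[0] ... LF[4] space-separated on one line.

Char counts: '$':1, 'x':2, 'y':2
C (first-col start): C('$')=0, C('x')=1, C('y')=3
L[0]='x': occ=0, LF[0]=C('x')+0=1+0=1
L[1]='y': occ=0, LF[1]=C('y')+0=3+0=3
L[2]='$': occ=0, LF[2]=C('$')+0=0+0=0
L[3]='y': occ=1, LF[3]=C('y')+1=3+1=4
L[4]='x': occ=1, LF[4]=C('x')+1=1+1=2

Answer: 1 3 0 4 2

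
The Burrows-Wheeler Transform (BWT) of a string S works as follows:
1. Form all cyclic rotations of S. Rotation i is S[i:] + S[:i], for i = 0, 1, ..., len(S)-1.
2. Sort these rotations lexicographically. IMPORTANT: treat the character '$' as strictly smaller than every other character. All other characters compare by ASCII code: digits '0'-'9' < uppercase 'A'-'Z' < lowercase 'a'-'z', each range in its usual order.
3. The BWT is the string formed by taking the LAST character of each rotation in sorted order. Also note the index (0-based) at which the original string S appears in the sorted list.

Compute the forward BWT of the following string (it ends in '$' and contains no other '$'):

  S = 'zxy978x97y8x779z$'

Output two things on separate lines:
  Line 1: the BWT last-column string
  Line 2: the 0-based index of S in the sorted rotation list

All 17 rotations (rotation i = S[i:]+S[:i]):
  rot[0] = zxy978x97y8x779z$
  rot[1] = xy978x97y8x779z$z
  rot[2] = y978x97y8x779z$zx
  rot[3] = 978x97y8x779z$zxy
  rot[4] = 78x97y8x779z$zxy9
  rot[5] = 8x97y8x779z$zxy97
  rot[6] = x97y8x779z$zxy978
  rot[7] = 97y8x779z$zxy978x
  rot[8] = 7y8x779z$zxy978x9
  rot[9] = y8x779z$zxy978x97
  rot[10] = 8x779z$zxy978x97y
  rot[11] = x779z$zxy978x97y8
  rot[12] = 779z$zxy978x97y8x
  rot[13] = 79z$zxy978x97y8x7
  rot[14] = 9z$zxy978x97y8x77
  rot[15] = z$zxy978x97y8x779
  rot[16] = $zxy978x97y8x779z
Sorted (with $ < everything):
  sorted[0] = $zxy978x97y8x779z  (last char: 'z')
  sorted[1] = 779z$zxy978x97y8x  (last char: 'x')
  sorted[2] = 78x97y8x779z$zxy9  (last char: '9')
  sorted[3] = 79z$zxy978x97y8x7  (last char: '7')
  sorted[4] = 7y8x779z$zxy978x9  (last char: '9')
  sorted[5] = 8x779z$zxy978x97y  (last char: 'y')
  sorted[6] = 8x97y8x779z$zxy97  (last char: '7')
  sorted[7] = 978x97y8x779z$zxy  (last char: 'y')
  sorted[8] = 97y8x779z$zxy978x  (last char: 'x')
  sorted[9] = 9z$zxy978x97y8x77  (last char: '7')
  sorted[10] = x779z$zxy978x97y8  (last char: '8')
  sorted[11] = x97y8x779z$zxy978  (last char: '8')
  sorted[12] = xy978x97y8x779z$z  (last char: 'z')
  sorted[13] = y8x779z$zxy978x97  (last char: '7')
  sorted[14] = y978x97y8x779z$zx  (last char: 'x')
  sorted[15] = z$zxy978x97y8x779  (last char: '9')
  sorted[16] = zxy978x97y8x779z$  (last char: '$')
Last column: zx979y7yx788z7x9$
Original string S is at sorted index 16

Answer: zx979y7yx788z7x9$
16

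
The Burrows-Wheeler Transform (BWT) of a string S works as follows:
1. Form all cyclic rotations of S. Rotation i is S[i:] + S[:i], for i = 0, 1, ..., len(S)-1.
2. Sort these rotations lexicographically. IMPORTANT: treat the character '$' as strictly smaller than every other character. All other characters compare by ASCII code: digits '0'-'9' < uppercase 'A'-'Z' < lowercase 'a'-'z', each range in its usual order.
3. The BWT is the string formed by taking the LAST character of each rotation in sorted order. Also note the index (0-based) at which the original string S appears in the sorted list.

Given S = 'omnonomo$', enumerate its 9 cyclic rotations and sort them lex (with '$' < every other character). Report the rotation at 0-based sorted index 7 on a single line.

Answer: omo$omnon

Derivation:
All 9 rotations (rotation i = S[i:]+S[:i]):
  rot[0] = omnonomo$
  rot[1] = mnonomo$o
  rot[2] = nonomo$om
  rot[3] = onomo$omn
  rot[4] = nomo$omno
  rot[5] = omo$omnon
  rot[6] = mo$omnono
  rot[7] = o$omnonom
  rot[8] = $omnonomo
Sorted (with $ < everything):
  sorted[0] = $omnonomo
  sorted[1] = mnonomo$o
  sorted[2] = mo$omnono
  sorted[3] = nomo$omno
  sorted[4] = nonomo$om
  sorted[5] = o$omnonom
  sorted[6] = omnonomo$
  sorted[7] = omo$omnon
  sorted[8] = onomo$omn
sorted[7] = omo$omnon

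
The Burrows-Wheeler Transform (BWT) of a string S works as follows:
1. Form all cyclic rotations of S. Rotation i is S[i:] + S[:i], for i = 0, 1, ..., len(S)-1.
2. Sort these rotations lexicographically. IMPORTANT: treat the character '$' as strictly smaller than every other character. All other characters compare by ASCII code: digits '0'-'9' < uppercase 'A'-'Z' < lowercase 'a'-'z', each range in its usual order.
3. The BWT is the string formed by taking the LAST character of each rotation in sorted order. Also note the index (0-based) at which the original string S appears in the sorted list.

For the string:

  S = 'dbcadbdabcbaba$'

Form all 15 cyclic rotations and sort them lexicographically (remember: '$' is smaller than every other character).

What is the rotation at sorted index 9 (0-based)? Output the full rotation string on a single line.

Answer: bdabcbaba$dbcad

Derivation:
All 15 rotations (rotation i = S[i:]+S[:i]):
  rot[0] = dbcadbdabcbaba$
  rot[1] = bcadbdabcbaba$d
  rot[2] = cadbdabcbaba$db
  rot[3] = adbdabcbaba$dbc
  rot[4] = dbdabcbaba$dbca
  rot[5] = bdabcbaba$dbcad
  rot[6] = dabcbaba$dbcadb
  rot[7] = abcbaba$dbcadbd
  rot[8] = bcbaba$dbcadbda
  rot[9] = cbaba$dbcadbdab
  rot[10] = baba$dbcadbdabc
  rot[11] = aba$dbcadbdabcb
  rot[12] = ba$dbcadbdabcba
  rot[13] = a$dbcadbdabcbab
  rot[14] = $dbcadbdabcbaba
Sorted (with $ < everything):
  sorted[0] = $dbcadbdabcbaba
  sorted[1] = a$dbcadbdabcbab
  sorted[2] = aba$dbcadbdabcb
  sorted[3] = abcbaba$dbcadbd
  sorted[4] = adbdabcbaba$dbc
  sorted[5] = ba$dbcadbdabcba
  sorted[6] = baba$dbcadbdabc
  sorted[7] = bcadbdabcbaba$d
  sorted[8] = bcbaba$dbcadbda
  sorted[9] = bdabcbaba$dbcad
  sorted[10] = cadbdabcbaba$db
  sorted[11] = cbaba$dbcadbdab
  sorted[12] = dabcbaba$dbcadb
  sorted[13] = dbcadbdabcbaba$
  sorted[14] = dbdabcbaba$dbca
sorted[9] = bdabcbaba$dbcad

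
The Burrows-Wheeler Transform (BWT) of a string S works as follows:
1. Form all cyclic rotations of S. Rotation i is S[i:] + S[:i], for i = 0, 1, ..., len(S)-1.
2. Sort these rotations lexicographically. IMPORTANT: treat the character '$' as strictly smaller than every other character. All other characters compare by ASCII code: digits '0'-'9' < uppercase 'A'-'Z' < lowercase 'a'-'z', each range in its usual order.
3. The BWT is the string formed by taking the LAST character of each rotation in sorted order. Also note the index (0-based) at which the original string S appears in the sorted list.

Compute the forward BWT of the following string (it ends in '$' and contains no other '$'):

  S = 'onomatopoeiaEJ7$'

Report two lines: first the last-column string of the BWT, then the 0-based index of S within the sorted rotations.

Answer: 7JaEimoeoopn$toa
12

Derivation:
All 16 rotations (rotation i = S[i:]+S[:i]):
  rot[0] = onomatopoeiaEJ7$
  rot[1] = nomatopoeiaEJ7$o
  rot[2] = omatopoeiaEJ7$on
  rot[3] = matopoeiaEJ7$ono
  rot[4] = atopoeiaEJ7$onom
  rot[5] = topoeiaEJ7$onoma
  rot[6] = opoeiaEJ7$onomat
  rot[7] = poeiaEJ7$onomato
  rot[8] = oeiaEJ7$onomatop
  rot[9] = eiaEJ7$onomatopo
  rot[10] = iaEJ7$onomatopoe
  rot[11] = aEJ7$onomatopoei
  rot[12] = EJ7$onomatopoeia
  rot[13] = J7$onomatopoeiaE
  rot[14] = 7$onomatopoeiaEJ
  rot[15] = $onomatopoeiaEJ7
Sorted (with $ < everything):
  sorted[0] = $onomatopoeiaEJ7  (last char: '7')
  sorted[1] = 7$onomatopoeiaEJ  (last char: 'J')
  sorted[2] = EJ7$onomatopoeia  (last char: 'a')
  sorted[3] = J7$onomatopoeiaE  (last char: 'E')
  sorted[4] = aEJ7$onomatopoei  (last char: 'i')
  sorted[5] = atopoeiaEJ7$onom  (last char: 'm')
  sorted[6] = eiaEJ7$onomatopo  (last char: 'o')
  sorted[7] = iaEJ7$onomatopoe  (last char: 'e')
  sorted[8] = matopoeiaEJ7$ono  (last char: 'o')
  sorted[9] = nomatopoeiaEJ7$o  (last char: 'o')
  sorted[10] = oeiaEJ7$onomatop  (last char: 'p')
  sorted[11] = omatopoeiaEJ7$on  (last char: 'n')
  sorted[12] = onomatopoeiaEJ7$  (last char: '$')
  sorted[13] = opoeiaEJ7$onomat  (last char: 't')
  sorted[14] = poeiaEJ7$onomato  (last char: 'o')
  sorted[15] = topoeiaEJ7$onoma  (last char: 'a')
Last column: 7JaEimoeoopn$toa
Original string S is at sorted index 12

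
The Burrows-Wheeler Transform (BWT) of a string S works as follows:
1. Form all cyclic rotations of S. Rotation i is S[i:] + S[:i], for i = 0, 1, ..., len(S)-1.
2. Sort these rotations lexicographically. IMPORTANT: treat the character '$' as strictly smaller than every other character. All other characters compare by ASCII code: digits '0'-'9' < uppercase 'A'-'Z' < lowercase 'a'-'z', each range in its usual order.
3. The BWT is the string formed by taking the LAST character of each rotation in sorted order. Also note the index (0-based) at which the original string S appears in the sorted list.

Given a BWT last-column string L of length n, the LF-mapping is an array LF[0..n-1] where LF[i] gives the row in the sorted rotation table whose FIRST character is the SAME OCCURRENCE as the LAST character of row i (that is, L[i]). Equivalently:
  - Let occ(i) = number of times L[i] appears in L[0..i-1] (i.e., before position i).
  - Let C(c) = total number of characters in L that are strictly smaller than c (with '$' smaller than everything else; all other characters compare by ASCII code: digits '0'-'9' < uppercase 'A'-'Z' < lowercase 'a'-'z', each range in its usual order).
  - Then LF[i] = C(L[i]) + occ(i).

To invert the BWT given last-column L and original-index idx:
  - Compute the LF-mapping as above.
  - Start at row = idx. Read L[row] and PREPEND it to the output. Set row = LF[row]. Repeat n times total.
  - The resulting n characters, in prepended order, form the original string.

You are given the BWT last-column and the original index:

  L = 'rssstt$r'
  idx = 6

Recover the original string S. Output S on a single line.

Answer: tsrtssr$

Derivation:
LF mapping: 1 3 4 5 6 7 0 2
Walk LF starting at row 6, prepending L[row]:
  step 1: row=6, L[6]='$', prepend. Next row=LF[6]=0
  step 2: row=0, L[0]='r', prepend. Next row=LF[0]=1
  step 3: row=1, L[1]='s', prepend. Next row=LF[1]=3
  step 4: row=3, L[3]='s', prepend. Next row=LF[3]=5
  step 5: row=5, L[5]='t', prepend. Next row=LF[5]=7
  step 6: row=7, L[7]='r', prepend. Next row=LF[7]=2
  step 7: row=2, L[2]='s', prepend. Next row=LF[2]=4
  step 8: row=4, L[4]='t', prepend. Next row=LF[4]=6
Reversed output: tsrtssr$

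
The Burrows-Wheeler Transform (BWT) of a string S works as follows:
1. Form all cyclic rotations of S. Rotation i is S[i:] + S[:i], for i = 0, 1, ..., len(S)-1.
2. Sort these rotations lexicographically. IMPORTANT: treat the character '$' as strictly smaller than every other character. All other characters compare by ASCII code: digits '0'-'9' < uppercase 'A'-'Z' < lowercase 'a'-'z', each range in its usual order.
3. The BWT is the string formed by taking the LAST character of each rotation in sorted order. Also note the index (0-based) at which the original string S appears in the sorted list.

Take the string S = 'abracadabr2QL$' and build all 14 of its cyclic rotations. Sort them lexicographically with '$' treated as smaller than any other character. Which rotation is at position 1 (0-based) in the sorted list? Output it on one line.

Answer: 2QL$abracadabr

Derivation:
All 14 rotations (rotation i = S[i:]+S[:i]):
  rot[0] = abracadabr2QL$
  rot[1] = bracadabr2QL$a
  rot[2] = racadabr2QL$ab
  rot[3] = acadabr2QL$abr
  rot[4] = cadabr2QL$abra
  rot[5] = adabr2QL$abrac
  rot[6] = dabr2QL$abraca
  rot[7] = abr2QL$abracad
  rot[8] = br2QL$abracada
  rot[9] = r2QL$abracadab
  rot[10] = 2QL$abracadabr
  rot[11] = QL$abracadabr2
  rot[12] = L$abracadabr2Q
  rot[13] = $abracadabr2QL
Sorted (with $ < everything):
  sorted[0] = $abracadabr2QL
  sorted[1] = 2QL$abracadabr
  sorted[2] = L$abracadabr2Q
  sorted[3] = QL$abracadabr2
  sorted[4] = abr2QL$abracad
  sorted[5] = abracadabr2QL$
  sorted[6] = acadabr2QL$abr
  sorted[7] = adabr2QL$abrac
  sorted[8] = br2QL$abracada
  sorted[9] = bracadabr2QL$a
  sorted[10] = cadabr2QL$abra
  sorted[11] = dabr2QL$abraca
  sorted[12] = r2QL$abracadab
  sorted[13] = racadabr2QL$ab
sorted[1] = 2QL$abracadabr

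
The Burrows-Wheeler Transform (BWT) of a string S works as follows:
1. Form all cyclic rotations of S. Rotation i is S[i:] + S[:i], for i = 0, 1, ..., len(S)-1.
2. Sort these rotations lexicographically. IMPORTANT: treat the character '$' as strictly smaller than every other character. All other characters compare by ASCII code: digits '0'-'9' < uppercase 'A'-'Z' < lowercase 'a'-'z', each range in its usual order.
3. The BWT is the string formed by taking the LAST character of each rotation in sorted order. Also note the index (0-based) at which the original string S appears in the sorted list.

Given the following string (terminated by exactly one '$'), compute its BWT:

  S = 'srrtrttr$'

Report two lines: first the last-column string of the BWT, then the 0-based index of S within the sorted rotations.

Answer: rtsrt$trr
5

Derivation:
All 9 rotations (rotation i = S[i:]+S[:i]):
  rot[0] = srrtrttr$
  rot[1] = rrtrttr$s
  rot[2] = rtrttr$sr
  rot[3] = trttr$srr
  rot[4] = rttr$srrt
  rot[5] = ttr$srrtr
  rot[6] = tr$srrtrt
  rot[7] = r$srrtrtt
  rot[8] = $srrtrttr
Sorted (with $ < everything):
  sorted[0] = $srrtrttr  (last char: 'r')
  sorted[1] = r$srrtrtt  (last char: 't')
  sorted[2] = rrtrttr$s  (last char: 's')
  sorted[3] = rtrttr$sr  (last char: 'r')
  sorted[4] = rttr$srrt  (last char: 't')
  sorted[5] = srrtrttr$  (last char: '$')
  sorted[6] = tr$srrtrt  (last char: 't')
  sorted[7] = trttr$srr  (last char: 'r')
  sorted[8] = ttr$srrtr  (last char: 'r')
Last column: rtsrt$trr
Original string S is at sorted index 5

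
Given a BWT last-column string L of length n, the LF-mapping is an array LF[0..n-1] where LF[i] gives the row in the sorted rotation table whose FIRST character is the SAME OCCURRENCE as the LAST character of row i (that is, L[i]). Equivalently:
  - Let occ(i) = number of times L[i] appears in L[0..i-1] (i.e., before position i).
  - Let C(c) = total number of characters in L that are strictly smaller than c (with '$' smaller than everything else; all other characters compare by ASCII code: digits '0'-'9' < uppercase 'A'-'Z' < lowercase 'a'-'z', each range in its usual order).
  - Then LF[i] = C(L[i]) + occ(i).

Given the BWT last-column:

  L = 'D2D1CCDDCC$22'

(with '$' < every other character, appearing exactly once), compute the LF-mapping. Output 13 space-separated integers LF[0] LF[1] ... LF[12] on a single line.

Answer: 9 2 10 1 5 6 11 12 7 8 0 3 4

Derivation:
Char counts: '$':1, '1':1, '2':3, 'C':4, 'D':4
C (first-col start): C('$')=0, C('1')=1, C('2')=2, C('C')=5, C('D')=9
L[0]='D': occ=0, LF[0]=C('D')+0=9+0=9
L[1]='2': occ=0, LF[1]=C('2')+0=2+0=2
L[2]='D': occ=1, LF[2]=C('D')+1=9+1=10
L[3]='1': occ=0, LF[3]=C('1')+0=1+0=1
L[4]='C': occ=0, LF[4]=C('C')+0=5+0=5
L[5]='C': occ=1, LF[5]=C('C')+1=5+1=6
L[6]='D': occ=2, LF[6]=C('D')+2=9+2=11
L[7]='D': occ=3, LF[7]=C('D')+3=9+3=12
L[8]='C': occ=2, LF[8]=C('C')+2=5+2=7
L[9]='C': occ=3, LF[9]=C('C')+3=5+3=8
L[10]='$': occ=0, LF[10]=C('$')+0=0+0=0
L[11]='2': occ=1, LF[11]=C('2')+1=2+1=3
L[12]='2': occ=2, LF[12]=C('2')+2=2+2=4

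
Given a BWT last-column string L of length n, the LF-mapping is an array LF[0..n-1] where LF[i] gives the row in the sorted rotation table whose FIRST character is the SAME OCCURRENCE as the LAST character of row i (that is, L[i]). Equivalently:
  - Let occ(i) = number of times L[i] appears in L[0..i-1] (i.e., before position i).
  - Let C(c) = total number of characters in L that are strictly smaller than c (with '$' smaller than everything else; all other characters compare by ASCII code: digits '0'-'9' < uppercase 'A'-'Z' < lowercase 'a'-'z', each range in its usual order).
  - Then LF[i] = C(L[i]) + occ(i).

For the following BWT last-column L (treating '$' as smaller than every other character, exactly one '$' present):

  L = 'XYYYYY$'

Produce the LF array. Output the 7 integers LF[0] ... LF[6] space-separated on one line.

Char counts: '$':1, 'X':1, 'Y':5
C (first-col start): C('$')=0, C('X')=1, C('Y')=2
L[0]='X': occ=0, LF[0]=C('X')+0=1+0=1
L[1]='Y': occ=0, LF[1]=C('Y')+0=2+0=2
L[2]='Y': occ=1, LF[2]=C('Y')+1=2+1=3
L[3]='Y': occ=2, LF[3]=C('Y')+2=2+2=4
L[4]='Y': occ=3, LF[4]=C('Y')+3=2+3=5
L[5]='Y': occ=4, LF[5]=C('Y')+4=2+4=6
L[6]='$': occ=0, LF[6]=C('$')+0=0+0=0

Answer: 1 2 3 4 5 6 0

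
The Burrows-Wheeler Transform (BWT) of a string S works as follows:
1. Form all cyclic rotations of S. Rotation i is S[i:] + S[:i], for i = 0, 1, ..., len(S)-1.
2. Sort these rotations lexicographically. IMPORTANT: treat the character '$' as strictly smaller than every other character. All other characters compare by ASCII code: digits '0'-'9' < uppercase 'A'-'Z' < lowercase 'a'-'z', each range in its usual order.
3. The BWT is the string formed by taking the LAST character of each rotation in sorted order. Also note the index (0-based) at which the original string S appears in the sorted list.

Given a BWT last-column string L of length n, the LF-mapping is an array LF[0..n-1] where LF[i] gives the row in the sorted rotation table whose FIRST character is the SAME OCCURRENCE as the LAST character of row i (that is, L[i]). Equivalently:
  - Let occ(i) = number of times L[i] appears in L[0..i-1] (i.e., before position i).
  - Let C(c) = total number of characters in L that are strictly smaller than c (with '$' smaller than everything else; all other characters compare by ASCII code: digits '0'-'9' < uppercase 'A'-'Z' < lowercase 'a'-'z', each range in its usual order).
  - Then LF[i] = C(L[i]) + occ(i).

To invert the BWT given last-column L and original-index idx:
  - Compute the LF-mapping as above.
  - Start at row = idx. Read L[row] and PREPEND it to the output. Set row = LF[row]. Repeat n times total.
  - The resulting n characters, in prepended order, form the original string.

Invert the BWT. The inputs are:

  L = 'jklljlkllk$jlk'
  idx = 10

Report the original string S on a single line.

LF mapping: 1 4 8 9 2 10 5 11 12 6 0 3 13 7
Walk LF starting at row 10, prepending L[row]:
  step 1: row=10, L[10]='$', prepend. Next row=LF[10]=0
  step 2: row=0, L[0]='j', prepend. Next row=LF[0]=1
  step 3: row=1, L[1]='k', prepend. Next row=LF[1]=4
  step 4: row=4, L[4]='j', prepend. Next row=LF[4]=2
  step 5: row=2, L[2]='l', prepend. Next row=LF[2]=8
  step 6: row=8, L[8]='l', prepend. Next row=LF[8]=12
  step 7: row=12, L[12]='l', prepend. Next row=LF[12]=13
  step 8: row=13, L[13]='k', prepend. Next row=LF[13]=7
  step 9: row=7, L[7]='l', prepend. Next row=LF[7]=11
  step 10: row=11, L[11]='j', prepend. Next row=LF[11]=3
  step 11: row=3, L[3]='l', prepend. Next row=LF[3]=9
  step 12: row=9, L[9]='k', prepend. Next row=LF[9]=6
  step 13: row=6, L[6]='k', prepend. Next row=LF[6]=5
  step 14: row=5, L[5]='l', prepend. Next row=LF[5]=10
Reversed output: lkkljlkllljkj$

Answer: lkkljlkllljkj$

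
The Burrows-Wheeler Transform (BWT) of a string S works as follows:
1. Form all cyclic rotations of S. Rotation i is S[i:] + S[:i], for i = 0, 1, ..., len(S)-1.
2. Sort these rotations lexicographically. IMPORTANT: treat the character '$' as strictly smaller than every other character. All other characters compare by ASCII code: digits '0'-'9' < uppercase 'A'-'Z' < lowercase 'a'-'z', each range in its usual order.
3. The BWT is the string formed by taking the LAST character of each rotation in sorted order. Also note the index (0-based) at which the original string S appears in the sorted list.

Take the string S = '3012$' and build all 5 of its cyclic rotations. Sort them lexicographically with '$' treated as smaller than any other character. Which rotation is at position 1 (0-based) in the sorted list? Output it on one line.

Answer: 012$3

Derivation:
All 5 rotations (rotation i = S[i:]+S[:i]):
  rot[0] = 3012$
  rot[1] = 012$3
  rot[2] = 12$30
  rot[3] = 2$301
  rot[4] = $3012
Sorted (with $ < everything):
  sorted[0] = $3012
  sorted[1] = 012$3
  sorted[2] = 12$30
  sorted[3] = 2$301
  sorted[4] = 3012$
sorted[1] = 012$3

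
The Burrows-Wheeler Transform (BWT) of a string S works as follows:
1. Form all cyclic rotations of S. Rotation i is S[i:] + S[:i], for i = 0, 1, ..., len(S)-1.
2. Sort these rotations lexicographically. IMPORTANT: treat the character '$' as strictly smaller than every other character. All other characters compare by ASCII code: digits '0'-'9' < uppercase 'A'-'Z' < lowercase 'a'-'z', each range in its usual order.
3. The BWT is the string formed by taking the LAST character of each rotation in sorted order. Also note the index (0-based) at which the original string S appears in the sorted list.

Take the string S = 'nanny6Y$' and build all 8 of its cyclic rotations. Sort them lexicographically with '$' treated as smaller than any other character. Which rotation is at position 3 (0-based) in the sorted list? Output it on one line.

All 8 rotations (rotation i = S[i:]+S[:i]):
  rot[0] = nanny6Y$
  rot[1] = anny6Y$n
  rot[2] = nny6Y$na
  rot[3] = ny6Y$nan
  rot[4] = y6Y$nann
  rot[5] = 6Y$nanny
  rot[6] = Y$nanny6
  rot[7] = $nanny6Y
Sorted (with $ < everything):
  sorted[0] = $nanny6Y
  sorted[1] = 6Y$nanny
  sorted[2] = Y$nanny6
  sorted[3] = anny6Y$n
  sorted[4] = nanny6Y$
  sorted[5] = nny6Y$na
  sorted[6] = ny6Y$nan
  sorted[7] = y6Y$nann
sorted[3] = anny6Y$n

Answer: anny6Y$n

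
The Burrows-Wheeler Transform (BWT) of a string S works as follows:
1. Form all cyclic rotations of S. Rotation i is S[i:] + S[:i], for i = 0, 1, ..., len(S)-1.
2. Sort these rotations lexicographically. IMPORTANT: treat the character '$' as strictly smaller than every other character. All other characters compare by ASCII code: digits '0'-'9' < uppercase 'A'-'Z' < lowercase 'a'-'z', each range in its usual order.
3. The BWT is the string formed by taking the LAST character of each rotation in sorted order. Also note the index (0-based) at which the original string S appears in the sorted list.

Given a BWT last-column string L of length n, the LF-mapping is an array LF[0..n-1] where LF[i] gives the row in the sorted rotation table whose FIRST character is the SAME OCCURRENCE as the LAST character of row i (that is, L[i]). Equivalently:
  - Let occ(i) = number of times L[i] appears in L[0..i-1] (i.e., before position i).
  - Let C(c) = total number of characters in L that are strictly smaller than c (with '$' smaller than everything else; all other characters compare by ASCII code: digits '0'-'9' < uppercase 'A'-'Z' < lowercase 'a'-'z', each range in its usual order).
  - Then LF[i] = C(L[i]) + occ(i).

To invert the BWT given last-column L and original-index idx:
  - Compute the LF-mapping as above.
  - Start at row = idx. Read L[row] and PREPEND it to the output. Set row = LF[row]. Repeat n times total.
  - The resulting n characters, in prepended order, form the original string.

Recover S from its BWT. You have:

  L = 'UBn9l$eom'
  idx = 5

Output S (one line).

LF mapping: 3 2 7 1 5 0 4 8 6
Walk LF starting at row 5, prepending L[row]:
  step 1: row=5, L[5]='$', prepend. Next row=LF[5]=0
  step 2: row=0, L[0]='U', prepend. Next row=LF[0]=3
  step 3: row=3, L[3]='9', prepend. Next row=LF[3]=1
  step 4: row=1, L[1]='B', prepend. Next row=LF[1]=2
  step 5: row=2, L[2]='n', prepend. Next row=LF[2]=7
  step 6: row=7, L[7]='o', prepend. Next row=LF[7]=8
  step 7: row=8, L[8]='m', prepend. Next row=LF[8]=6
  step 8: row=6, L[6]='e', prepend. Next row=LF[6]=4
  step 9: row=4, L[4]='l', prepend. Next row=LF[4]=5
Reversed output: lemonB9U$

Answer: lemonB9U$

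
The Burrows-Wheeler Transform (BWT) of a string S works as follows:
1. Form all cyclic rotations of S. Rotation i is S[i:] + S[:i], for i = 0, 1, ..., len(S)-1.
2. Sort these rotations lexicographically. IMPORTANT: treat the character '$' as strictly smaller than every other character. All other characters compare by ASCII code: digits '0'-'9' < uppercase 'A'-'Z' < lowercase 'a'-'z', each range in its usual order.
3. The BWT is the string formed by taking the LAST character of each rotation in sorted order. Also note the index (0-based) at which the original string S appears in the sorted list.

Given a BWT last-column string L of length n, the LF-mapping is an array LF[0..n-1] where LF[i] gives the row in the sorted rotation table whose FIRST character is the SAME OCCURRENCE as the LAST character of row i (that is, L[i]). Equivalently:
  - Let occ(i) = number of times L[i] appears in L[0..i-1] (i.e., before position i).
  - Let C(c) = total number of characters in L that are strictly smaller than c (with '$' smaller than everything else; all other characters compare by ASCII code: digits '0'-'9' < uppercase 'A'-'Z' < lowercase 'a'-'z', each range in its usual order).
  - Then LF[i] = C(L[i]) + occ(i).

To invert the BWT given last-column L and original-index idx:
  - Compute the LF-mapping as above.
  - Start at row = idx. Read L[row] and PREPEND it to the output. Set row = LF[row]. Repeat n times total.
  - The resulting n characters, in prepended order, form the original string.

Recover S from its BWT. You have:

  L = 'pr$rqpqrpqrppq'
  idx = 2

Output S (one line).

Answer: pprqqprpqqrrp$

Derivation:
LF mapping: 1 10 0 11 6 2 7 12 3 8 13 4 5 9
Walk LF starting at row 2, prepending L[row]:
  step 1: row=2, L[2]='$', prepend. Next row=LF[2]=0
  step 2: row=0, L[0]='p', prepend. Next row=LF[0]=1
  step 3: row=1, L[1]='r', prepend. Next row=LF[1]=10
  step 4: row=10, L[10]='r', prepend. Next row=LF[10]=13
  step 5: row=13, L[13]='q', prepend. Next row=LF[13]=9
  step 6: row=9, L[9]='q', prepend. Next row=LF[9]=8
  step 7: row=8, L[8]='p', prepend. Next row=LF[8]=3
  step 8: row=3, L[3]='r', prepend. Next row=LF[3]=11
  step 9: row=11, L[11]='p', prepend. Next row=LF[11]=4
  step 10: row=4, L[4]='q', prepend. Next row=LF[4]=6
  step 11: row=6, L[6]='q', prepend. Next row=LF[6]=7
  step 12: row=7, L[7]='r', prepend. Next row=LF[7]=12
  step 13: row=12, L[12]='p', prepend. Next row=LF[12]=5
  step 14: row=5, L[5]='p', prepend. Next row=LF[5]=2
Reversed output: pprqqprpqqrrp$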